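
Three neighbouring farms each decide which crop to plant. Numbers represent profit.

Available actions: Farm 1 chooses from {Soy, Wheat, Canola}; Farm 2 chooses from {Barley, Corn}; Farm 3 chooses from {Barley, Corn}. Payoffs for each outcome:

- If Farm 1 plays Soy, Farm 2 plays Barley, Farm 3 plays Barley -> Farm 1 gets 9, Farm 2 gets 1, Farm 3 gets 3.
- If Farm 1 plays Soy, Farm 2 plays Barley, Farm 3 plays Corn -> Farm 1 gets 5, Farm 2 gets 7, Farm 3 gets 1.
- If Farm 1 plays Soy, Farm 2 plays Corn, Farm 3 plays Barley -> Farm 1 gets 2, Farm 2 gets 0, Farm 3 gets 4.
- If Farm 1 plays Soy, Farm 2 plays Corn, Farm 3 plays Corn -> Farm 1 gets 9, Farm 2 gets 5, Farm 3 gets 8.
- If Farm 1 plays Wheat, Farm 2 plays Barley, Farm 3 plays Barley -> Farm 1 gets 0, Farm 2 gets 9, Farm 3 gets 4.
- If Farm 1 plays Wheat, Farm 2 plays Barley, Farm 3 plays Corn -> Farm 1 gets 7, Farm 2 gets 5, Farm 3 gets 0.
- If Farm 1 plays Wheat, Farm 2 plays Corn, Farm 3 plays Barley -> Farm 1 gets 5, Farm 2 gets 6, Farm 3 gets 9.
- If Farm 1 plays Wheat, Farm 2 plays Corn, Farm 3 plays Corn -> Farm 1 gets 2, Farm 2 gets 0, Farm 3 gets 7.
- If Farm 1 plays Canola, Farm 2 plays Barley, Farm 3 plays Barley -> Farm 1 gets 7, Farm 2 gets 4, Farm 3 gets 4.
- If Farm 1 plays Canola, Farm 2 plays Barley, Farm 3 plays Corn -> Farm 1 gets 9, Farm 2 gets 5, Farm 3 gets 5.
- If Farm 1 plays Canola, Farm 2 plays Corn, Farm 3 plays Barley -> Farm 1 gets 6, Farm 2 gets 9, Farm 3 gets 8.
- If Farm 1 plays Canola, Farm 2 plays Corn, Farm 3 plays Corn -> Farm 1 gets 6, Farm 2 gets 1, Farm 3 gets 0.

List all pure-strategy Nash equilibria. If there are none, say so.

The pure Nash equilibria are (Soy, Barley, Barley); (Canola, Barley, Corn); (Canola, Corn, Barley).

Farm 1 against (Barley, Barley): payoffs 9, 0, 7 → best response Soy.
Farm 1 against (Barley, Corn): payoffs 5, 7, 9 → best response Canola.
Farm 1 against (Corn, Barley): payoffs 2, 5, 6 → best response Canola.
Farm 1 against (Corn, Corn): payoffs 9, 2, 6 → best response Soy.
Farm 2 against (Soy, Barley): payoffs 1, 0 → best response Barley.
Farm 2 against (Soy, Corn): payoffs 7, 5 → best response Barley.
Farm 2 against (Wheat, Barley): payoffs 9, 6 → best response Barley.
Farm 2 against (Wheat, Corn): payoffs 5, 0 → best response Barley.
Farm 2 against (Canola, Barley): payoffs 4, 9 → best response Corn.
Farm 2 against (Canola, Corn): payoffs 5, 1 → best response Barley.
Farm 3 against (Soy, Barley): payoffs 3, 1 → best response Barley.
Farm 3 against (Soy, Corn): payoffs 4, 8 → best response Corn.
Farm 3 against (Wheat, Barley): payoffs 4, 0 → best response Barley.
Farm 3 against (Wheat, Corn): payoffs 9, 7 → best response Barley.
Farm 3 against (Canola, Barley): payoffs 4, 5 → best response Corn.
Farm 3 against (Canola, Corn): payoffs 8, 0 → best response Barley.
Mutual best responses: (Soy, Barley, Barley); (Canola, Barley, Corn); (Canola, Corn, Barley).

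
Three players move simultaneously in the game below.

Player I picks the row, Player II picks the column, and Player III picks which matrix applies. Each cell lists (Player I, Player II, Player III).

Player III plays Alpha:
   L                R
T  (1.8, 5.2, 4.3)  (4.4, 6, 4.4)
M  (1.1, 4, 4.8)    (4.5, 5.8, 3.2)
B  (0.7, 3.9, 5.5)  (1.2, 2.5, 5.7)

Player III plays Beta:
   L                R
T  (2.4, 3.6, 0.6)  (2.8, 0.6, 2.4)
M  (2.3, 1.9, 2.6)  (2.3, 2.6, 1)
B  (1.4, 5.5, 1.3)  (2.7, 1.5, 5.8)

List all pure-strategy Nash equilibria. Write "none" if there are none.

For each strategy profile, look for a profitable unilateral deviation.
(T, L, Alpha): Player II can switch to R (5.2 → 6). Not NE.
(T, L, Beta): Player III can switch to Alpha (0.6 → 4.3). Not NE.
(T, R, Alpha): Player I can switch to M (4.4 → 4.5). Not NE.
(T, R, Beta): Player II can switch to L (0.6 → 3.6). Not NE.
(M, L, Alpha): Player I can switch to T (1.1 → 1.8). Not NE.
(M, L, Beta): Player I can switch to T (2.3 → 2.4). Not NE.
(M, R, Alpha): Player I gets 4.5, best alternative 4.4; Player II gets 5.8, best alternative 4; Player III gets 3.2, best alternative 1. No profitable deviation — NE.
(M, R, Beta): Player I can switch to T (2.3 → 2.8). Not NE.
(B, L, Alpha): Player I can switch to T (0.7 → 1.8). Not NE.
(The remaining 3 profiles each have a profitable deviation by the same check.)

The unique pure-strategy Nash equilibrium is (M, R, Alpha).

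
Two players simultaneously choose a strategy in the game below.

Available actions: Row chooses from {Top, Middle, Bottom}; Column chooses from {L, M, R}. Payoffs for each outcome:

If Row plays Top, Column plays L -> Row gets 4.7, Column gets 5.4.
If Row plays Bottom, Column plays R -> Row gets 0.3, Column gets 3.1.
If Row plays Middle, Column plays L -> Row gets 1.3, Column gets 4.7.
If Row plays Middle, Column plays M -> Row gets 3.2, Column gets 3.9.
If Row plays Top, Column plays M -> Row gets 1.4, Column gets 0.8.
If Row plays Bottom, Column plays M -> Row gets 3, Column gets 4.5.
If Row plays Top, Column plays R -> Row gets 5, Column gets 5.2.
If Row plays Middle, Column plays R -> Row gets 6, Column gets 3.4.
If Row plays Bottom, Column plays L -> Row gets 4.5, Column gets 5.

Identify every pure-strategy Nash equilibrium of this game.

Pure NE: (Top, L)

For each strategy profile, look for a profitable unilateral deviation.
(Top, L): Row gets 4.7, best alternative 4.5; Column gets 5.4, best alternative 5.2. No profitable deviation — NE.
(Top, M): Row can switch to Middle (1.4 → 3.2). Not NE.
(Top, R): Row can switch to Middle (5 → 6). Not NE.
(Middle, L): Row can switch to Top (1.3 → 4.7). Not NE.
(Middle, M): Column can switch to L (3.9 → 4.7). Not NE.
(Middle, R): Column can switch to L (3.4 → 4.7). Not NE.
(Bottom, L): Row can switch to Top (4.5 → 4.7). Not NE.
(Bottom, M): Row can switch to Middle (3 → 3.2). Not NE.
(Bottom, R): Row can switch to Top (0.3 → 5). Not NE.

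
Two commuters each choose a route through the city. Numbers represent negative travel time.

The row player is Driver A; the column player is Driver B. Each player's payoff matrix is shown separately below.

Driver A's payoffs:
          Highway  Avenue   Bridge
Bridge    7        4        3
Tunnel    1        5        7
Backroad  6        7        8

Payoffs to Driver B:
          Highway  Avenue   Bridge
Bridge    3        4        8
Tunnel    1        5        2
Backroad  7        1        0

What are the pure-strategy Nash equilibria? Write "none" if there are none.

There is no pure-strategy Nash equilibrium.

Driver A against Highway: payoffs 7, 1, 6 → best response Bridge.
Driver A against Avenue: payoffs 4, 5, 7 → best response Backroad.
Driver A against Bridge: payoffs 3, 7, 8 → best response Backroad.
Driver B against Bridge: payoffs 3, 4, 8 → best response Bridge.
Driver B against Tunnel: payoffs 1, 5, 2 → best response Avenue.
Driver B against Backroad: payoffs 7, 1, 0 → best response Highway.
No profile is a mutual best response for all players.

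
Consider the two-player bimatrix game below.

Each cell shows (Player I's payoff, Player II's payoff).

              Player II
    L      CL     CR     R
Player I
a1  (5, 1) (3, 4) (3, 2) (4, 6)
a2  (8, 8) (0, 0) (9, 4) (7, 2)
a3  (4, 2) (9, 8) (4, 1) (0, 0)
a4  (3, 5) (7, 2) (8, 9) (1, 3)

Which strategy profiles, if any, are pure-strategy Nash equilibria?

Player I against L: payoffs 5, 8, 4, 3 → best response a2.
Player I against CL: payoffs 3, 0, 9, 7 → best response a3.
Player I against CR: payoffs 3, 9, 4, 8 → best response a2.
Player I against R: payoffs 4, 7, 0, 1 → best response a2.
Player II against a1: payoffs 1, 4, 2, 6 → best response R.
Player II against a2: payoffs 8, 0, 4, 2 → best response L.
Player II against a3: payoffs 2, 8, 1, 0 → best response CL.
Player II against a4: payoffs 5, 2, 9, 3 → best response CR.
Mutual best responses: (a2, L); (a3, CL).

Pure-strategy Nash equilibria: (a2, L), (a3, CL)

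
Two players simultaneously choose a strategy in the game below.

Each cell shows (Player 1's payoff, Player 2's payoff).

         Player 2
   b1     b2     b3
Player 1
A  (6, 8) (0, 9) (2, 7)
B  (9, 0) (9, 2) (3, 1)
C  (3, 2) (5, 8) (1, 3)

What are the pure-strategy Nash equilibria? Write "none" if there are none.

The unique pure-strategy Nash equilibrium is (B, b2).

(A, b1): Player 1 can switch to B (6 → 9). Not NE.
(A, b2): Player 1 can switch to B (0 → 9). Not NE.
(A, b3): Player 1 can switch to B (2 → 3). Not NE.
(B, b1): Player 2 can switch to b2 (0 → 2). Not NE.
(B, b2): Player 1 gets 9, best alternative 5; Player 2 gets 2, best alternative 1. No profitable deviation — NE.
(B, b3): Player 2 can switch to b2 (1 → 2). Not NE.
(C, b1): Player 1 can switch to A (3 → 6). Not NE.
(The remaining 2 profiles each have a profitable deviation by the same check.)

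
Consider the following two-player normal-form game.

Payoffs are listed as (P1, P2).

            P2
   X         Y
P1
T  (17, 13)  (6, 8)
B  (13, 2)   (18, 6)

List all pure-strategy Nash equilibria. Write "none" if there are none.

For each player, find the best response to each opponent profile; mutual best responses are the pure NE.
P1 against X: payoffs 17, 13 → best response T.
P1 against Y: payoffs 6, 18 → best response B.
P2 against T: payoffs 13, 8 → best response X.
P2 against B: payoffs 2, 6 → best response Y.
Mutual best responses: (T, X); (B, Y).

(T, X); (B, Y)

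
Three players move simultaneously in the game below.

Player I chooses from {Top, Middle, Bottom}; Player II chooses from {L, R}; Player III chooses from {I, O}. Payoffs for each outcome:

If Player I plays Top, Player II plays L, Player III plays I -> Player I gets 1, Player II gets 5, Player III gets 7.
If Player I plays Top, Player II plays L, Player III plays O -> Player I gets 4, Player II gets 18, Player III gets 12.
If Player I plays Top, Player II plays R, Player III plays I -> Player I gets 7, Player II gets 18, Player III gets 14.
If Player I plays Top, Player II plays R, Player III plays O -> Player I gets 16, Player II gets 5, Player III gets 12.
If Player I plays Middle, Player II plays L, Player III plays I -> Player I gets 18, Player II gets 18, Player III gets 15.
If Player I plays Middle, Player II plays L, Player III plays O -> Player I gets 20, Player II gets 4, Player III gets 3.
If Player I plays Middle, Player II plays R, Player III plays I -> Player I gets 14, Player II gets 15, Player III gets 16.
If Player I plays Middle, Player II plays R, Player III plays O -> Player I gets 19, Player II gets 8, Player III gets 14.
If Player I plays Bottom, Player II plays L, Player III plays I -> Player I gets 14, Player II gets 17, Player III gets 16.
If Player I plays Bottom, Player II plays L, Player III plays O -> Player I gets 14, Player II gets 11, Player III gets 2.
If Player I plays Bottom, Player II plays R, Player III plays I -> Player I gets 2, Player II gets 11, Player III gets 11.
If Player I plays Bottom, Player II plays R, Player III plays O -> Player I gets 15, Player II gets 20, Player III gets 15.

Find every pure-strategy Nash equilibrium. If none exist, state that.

(Middle, L, I)

(Top, L, I): Player I can switch to Middle (1 → 18). Not NE.
(Top, L, O): Player I can switch to Middle (4 → 20). Not NE.
(Top, R, I): Player I can switch to Middle (7 → 14). Not NE.
(Top, R, O): Player I can switch to Middle (16 → 19). Not NE.
(Middle, L, I): Player I gets 18, best alternative 14; Player II gets 18, best alternative 15; Player III gets 15, best alternative 3. No profitable deviation — NE.
(Middle, L, O): Player II can switch to R (4 → 8). Not NE.
(Middle, R, I): Player II can switch to L (15 → 18). Not NE.
(Middle, R, O): Player III can switch to I (14 → 16). Not NE.
(Bottom, L, I): Player I can switch to Middle (14 → 18). Not NE.
(Bottom, L, O): Player I can switch to Middle (14 → 20). Not NE.
(Bottom, R, I): Player I can switch to Top (2 → 7). Not NE.
(The remaining 1 profile has a profitable deviation by the same check.)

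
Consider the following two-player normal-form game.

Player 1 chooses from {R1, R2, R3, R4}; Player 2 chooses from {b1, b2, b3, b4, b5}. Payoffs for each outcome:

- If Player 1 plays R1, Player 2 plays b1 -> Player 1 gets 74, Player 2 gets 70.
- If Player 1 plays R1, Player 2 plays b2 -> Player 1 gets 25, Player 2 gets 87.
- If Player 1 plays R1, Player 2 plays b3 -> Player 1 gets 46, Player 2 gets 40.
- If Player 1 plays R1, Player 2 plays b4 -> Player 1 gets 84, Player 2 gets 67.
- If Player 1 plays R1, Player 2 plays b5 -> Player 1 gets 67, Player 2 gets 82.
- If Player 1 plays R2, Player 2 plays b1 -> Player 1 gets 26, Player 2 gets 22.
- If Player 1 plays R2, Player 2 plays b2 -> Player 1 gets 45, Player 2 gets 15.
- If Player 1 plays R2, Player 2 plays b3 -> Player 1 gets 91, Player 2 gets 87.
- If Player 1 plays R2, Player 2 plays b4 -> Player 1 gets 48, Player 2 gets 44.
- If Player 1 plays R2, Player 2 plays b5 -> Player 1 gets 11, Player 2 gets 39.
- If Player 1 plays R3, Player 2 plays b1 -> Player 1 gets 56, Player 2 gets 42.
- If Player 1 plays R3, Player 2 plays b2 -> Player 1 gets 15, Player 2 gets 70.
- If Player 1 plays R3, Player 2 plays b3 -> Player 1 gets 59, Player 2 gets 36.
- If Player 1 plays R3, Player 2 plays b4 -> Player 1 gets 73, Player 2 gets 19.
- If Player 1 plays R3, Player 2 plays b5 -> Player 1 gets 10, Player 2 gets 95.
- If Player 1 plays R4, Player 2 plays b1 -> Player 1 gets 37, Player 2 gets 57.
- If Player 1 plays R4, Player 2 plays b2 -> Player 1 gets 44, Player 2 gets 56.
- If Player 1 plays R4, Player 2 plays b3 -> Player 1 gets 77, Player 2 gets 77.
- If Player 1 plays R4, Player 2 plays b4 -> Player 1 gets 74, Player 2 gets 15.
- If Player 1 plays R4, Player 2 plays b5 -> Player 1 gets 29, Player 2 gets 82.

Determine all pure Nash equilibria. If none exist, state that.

Player 1 against b1: payoffs 74, 26, 56, 37 → best response R1.
Player 1 against b2: payoffs 25, 45, 15, 44 → best response R2.
Player 1 against b3: payoffs 46, 91, 59, 77 → best response R2.
Player 1 against b4: payoffs 84, 48, 73, 74 → best response R1.
Player 1 against b5: payoffs 67, 11, 10, 29 → best response R1.
Player 2 against R1: payoffs 70, 87, 40, 67, 82 → best response b2.
Player 2 against R2: payoffs 22, 15, 87, 44, 39 → best response b3.
Player 2 against R3: payoffs 42, 70, 36, 19, 95 → best response b5.
Player 2 against R4: payoffs 57, 56, 77, 15, 82 → best response b5.
Mutual best responses: (R2, b3).

Pure NE: (R2, b3)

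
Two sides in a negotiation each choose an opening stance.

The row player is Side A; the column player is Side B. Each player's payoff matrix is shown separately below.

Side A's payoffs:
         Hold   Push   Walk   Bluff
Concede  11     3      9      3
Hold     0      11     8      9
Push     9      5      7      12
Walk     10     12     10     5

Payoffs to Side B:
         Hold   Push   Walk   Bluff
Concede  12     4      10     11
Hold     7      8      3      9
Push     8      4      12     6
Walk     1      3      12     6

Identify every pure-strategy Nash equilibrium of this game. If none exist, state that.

(Concede, Hold) and (Walk, Walk)

For each player, find the best response to each opponent profile; mutual best responses are the pure NE.
Side A against Hold: payoffs 11, 0, 9, 10 → best response Concede.
Side A against Push: payoffs 3, 11, 5, 12 → best response Walk.
Side A against Walk: payoffs 9, 8, 7, 10 → best response Walk.
Side A against Bluff: payoffs 3, 9, 12, 5 → best response Push.
Side B against Concede: payoffs 12, 4, 10, 11 → best response Hold.
Side B against Hold: payoffs 7, 8, 3, 9 → best response Bluff.
Side B against Push: payoffs 8, 4, 12, 6 → best response Walk.
Side B against Walk: payoffs 1, 3, 12, 6 → best response Walk.
Mutual best responses: (Concede, Hold); (Walk, Walk).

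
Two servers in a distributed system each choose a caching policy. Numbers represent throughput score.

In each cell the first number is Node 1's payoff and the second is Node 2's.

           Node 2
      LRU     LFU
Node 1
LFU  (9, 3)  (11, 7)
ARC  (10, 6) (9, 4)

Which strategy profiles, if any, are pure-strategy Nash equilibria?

Check each profile: it is a Nash equilibrium iff no player can strictly gain by switching unilaterally.
(LFU, LRU): Node 1 can switch to ARC (9 → 10). Not NE.
(LFU, LFU): Node 1 gets 11, best alternative 9; Node 2 gets 7, best alternative 3. No profitable deviation — NE.
(ARC, LRU): Node 1 gets 10, best alternative 9; Node 2 gets 6, best alternative 4. No profitable deviation — NE.
(ARC, LFU): Node 1 can switch to LFU (9 → 11). Not NE.

Pure-strategy Nash equilibria: (LFU, LFU) and (ARC, LRU)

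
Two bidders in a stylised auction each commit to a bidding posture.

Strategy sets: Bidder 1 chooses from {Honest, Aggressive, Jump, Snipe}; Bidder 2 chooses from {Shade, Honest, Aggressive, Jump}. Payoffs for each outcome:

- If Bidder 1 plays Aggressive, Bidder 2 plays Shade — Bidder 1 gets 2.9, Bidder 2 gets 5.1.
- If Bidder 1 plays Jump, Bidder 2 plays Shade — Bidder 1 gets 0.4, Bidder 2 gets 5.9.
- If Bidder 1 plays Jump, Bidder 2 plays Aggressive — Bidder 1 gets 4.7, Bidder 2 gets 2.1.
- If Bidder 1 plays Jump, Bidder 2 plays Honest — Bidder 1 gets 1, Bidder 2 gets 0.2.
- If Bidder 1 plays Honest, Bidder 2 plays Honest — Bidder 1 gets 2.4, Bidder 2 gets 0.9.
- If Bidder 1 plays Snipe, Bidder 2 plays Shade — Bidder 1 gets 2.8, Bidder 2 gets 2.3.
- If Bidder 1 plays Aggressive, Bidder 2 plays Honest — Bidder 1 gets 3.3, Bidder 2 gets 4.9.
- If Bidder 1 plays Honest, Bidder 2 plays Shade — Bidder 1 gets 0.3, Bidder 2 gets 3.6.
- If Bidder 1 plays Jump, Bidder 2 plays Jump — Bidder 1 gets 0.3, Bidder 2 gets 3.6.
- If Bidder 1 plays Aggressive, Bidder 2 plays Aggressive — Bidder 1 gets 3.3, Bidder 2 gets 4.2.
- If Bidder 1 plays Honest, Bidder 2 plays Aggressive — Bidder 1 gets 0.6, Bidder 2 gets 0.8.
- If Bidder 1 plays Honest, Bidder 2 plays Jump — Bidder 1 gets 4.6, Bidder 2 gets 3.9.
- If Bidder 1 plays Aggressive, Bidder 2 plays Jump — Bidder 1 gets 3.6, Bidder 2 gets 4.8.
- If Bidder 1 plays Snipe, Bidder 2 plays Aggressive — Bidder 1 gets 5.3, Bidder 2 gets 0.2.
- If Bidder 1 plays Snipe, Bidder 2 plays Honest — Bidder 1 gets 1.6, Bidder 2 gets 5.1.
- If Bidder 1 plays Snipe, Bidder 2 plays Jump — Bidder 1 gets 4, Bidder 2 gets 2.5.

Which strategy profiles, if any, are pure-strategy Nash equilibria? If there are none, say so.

Pure-strategy Nash equilibria: (Honest, Jump), (Aggressive, Shade)

Check each profile: it is a Nash equilibrium iff no player can strictly gain by switching unilaterally.
(Honest, Shade): Bidder 1 can switch to Aggressive (0.3 → 2.9). Not NE.
(Honest, Honest): Bidder 1 can switch to Aggressive (2.4 → 3.3). Not NE.
(Honest, Aggressive): Bidder 1 can switch to Aggressive (0.6 → 3.3). Not NE.
(Honest, Jump): Bidder 1 gets 4.6, best alternative 4; Bidder 2 gets 3.9, best alternative 3.6. No profitable deviation — NE.
(Aggressive, Shade): Bidder 1 gets 2.9, best alternative 2.8; Bidder 2 gets 5.1, best alternative 4.9. No profitable deviation — NE.
(Aggressive, Honest): Bidder 2 can switch to Shade (4.9 → 5.1). Not NE.
(Aggressive, Aggressive): Bidder 1 can switch to Jump (3.3 → 4.7). Not NE.
(Aggressive, Jump): Bidder 1 can switch to Honest (3.6 → 4.6). Not NE.
(Jump, Shade): Bidder 1 can switch to Aggressive (0.4 → 2.9). Not NE.
(Jump, Honest): Bidder 1 can switch to Honest (1 → 2.4). Not NE.
(Jump, Aggressive): Bidder 1 can switch to Snipe (4.7 → 5.3). Not NE.
(Jump, Jump): Bidder 1 can switch to Honest (0.3 → 4.6). Not NE.
(The remaining 4 profiles each have a profitable deviation by the same check.)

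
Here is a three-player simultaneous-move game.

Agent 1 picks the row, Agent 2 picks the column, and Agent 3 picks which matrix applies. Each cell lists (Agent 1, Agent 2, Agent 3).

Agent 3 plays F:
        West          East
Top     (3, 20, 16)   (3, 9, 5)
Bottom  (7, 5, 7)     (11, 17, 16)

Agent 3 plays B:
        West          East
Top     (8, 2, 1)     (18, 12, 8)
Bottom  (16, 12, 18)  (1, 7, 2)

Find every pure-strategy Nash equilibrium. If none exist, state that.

Mark each player's best response to every combination of opponents' strategies; a profile where every player is best-responding is a pure Nash equilibrium.
Agent 1 against (West, F): payoffs 3, 7 → best response Bottom.
Agent 1 against (West, B): payoffs 8, 16 → best response Bottom.
Agent 1 against (East, F): payoffs 3, 11 → best response Bottom.
Agent 1 against (East, B): payoffs 18, 1 → best response Top.
Agent 2 against (Top, F): payoffs 20, 9 → best response West.
Agent 2 against (Top, B): payoffs 2, 12 → best response East.
Agent 2 against (Bottom, F): payoffs 5, 17 → best response East.
Agent 2 against (Bottom, B): payoffs 12, 7 → best response West.
Agent 3 against (Top, West): payoffs 16, 1 → best response F.
Agent 3 against (Top, East): payoffs 5, 8 → best response B.
Agent 3 against (Bottom, West): payoffs 7, 18 → best response B.
Agent 3 against (Bottom, East): payoffs 16, 2 → best response F.
Mutual best responses: (Top, East, B); (Bottom, West, B); (Bottom, East, F).

Pure-strategy Nash equilibria: (Top, East, B); (Bottom, West, B); (Bottom, East, F)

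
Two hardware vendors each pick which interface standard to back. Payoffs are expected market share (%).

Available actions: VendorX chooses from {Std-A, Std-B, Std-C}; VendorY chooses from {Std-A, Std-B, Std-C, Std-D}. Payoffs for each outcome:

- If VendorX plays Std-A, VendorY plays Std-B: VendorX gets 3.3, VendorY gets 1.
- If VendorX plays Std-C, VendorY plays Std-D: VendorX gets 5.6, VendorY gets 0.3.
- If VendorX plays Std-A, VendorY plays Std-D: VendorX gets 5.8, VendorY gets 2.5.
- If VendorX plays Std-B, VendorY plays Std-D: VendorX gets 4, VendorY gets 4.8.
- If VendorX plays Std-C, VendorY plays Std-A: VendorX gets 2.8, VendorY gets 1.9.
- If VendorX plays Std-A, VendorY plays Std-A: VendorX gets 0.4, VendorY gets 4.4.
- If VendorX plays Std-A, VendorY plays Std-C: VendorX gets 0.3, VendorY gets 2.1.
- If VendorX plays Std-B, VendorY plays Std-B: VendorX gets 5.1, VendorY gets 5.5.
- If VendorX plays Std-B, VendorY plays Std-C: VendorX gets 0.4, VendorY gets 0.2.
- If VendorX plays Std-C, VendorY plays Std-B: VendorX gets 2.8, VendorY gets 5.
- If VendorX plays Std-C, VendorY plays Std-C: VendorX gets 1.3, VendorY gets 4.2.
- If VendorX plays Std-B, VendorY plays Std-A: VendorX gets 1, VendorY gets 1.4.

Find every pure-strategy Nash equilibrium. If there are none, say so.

(Std-A, Std-A): VendorX can switch to Std-B (0.4 → 1). Not NE.
(Std-A, Std-B): VendorX can switch to Std-B (3.3 → 5.1). Not NE.
(Std-A, Std-C): VendorX can switch to Std-B (0.3 → 0.4). Not NE.
(Std-A, Std-D): VendorY can switch to Std-A (2.5 → 4.4). Not NE.
(Std-B, Std-A): VendorX can switch to Std-C (1 → 2.8). Not NE.
(Std-B, Std-B): VendorX gets 5.1, best alternative 3.3; VendorY gets 5.5, best alternative 4.8. No profitable deviation — NE.
(Std-B, Std-C): VendorX can switch to Std-C (0.4 → 1.3). Not NE.
(Std-B, Std-D): VendorX can switch to Std-A (4 → 5.8). Not NE.
(Std-C, Std-A): VendorY can switch to Std-B (1.9 → 5). Not NE.
(The remaining 3 profiles each have a profitable deviation by the same check.)

Pure NE: (Std-B, Std-B)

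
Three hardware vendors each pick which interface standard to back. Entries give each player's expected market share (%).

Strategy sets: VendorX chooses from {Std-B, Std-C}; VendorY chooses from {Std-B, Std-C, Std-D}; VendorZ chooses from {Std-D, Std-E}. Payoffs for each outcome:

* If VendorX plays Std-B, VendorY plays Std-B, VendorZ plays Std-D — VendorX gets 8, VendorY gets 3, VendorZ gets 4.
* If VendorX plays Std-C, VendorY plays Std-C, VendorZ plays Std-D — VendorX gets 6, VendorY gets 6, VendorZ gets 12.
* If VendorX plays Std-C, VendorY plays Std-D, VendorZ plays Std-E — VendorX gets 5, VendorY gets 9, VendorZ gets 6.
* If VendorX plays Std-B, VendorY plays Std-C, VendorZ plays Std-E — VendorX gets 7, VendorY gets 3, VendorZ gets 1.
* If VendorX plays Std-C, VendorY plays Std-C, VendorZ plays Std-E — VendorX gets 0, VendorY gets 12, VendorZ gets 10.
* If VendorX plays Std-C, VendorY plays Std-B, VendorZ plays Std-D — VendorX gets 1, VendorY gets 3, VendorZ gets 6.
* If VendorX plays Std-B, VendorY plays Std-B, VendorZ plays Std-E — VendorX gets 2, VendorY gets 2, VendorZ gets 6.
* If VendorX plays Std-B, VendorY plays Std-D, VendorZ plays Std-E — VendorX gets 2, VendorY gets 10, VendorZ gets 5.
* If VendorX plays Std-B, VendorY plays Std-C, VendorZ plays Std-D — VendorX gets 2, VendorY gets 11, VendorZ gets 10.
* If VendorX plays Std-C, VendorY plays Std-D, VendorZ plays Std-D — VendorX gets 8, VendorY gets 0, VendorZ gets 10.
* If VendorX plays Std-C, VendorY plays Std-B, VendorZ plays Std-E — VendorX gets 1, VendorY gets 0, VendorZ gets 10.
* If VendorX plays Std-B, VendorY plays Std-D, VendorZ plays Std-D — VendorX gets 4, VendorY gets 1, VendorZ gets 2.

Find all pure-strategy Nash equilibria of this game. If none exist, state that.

Mark each player's best response to every combination of opponents' strategies; a profile where every player is best-responding is a pure Nash equilibrium.
VendorX against (Std-B, Std-D): payoffs 8, 1 → best response Std-B.
VendorX against (Std-B, Std-E): payoffs 2, 1 → best response Std-B.
VendorX against (Std-C, Std-D): payoffs 2, 6 → best response Std-C.
VendorX against (Std-C, Std-E): payoffs 7, 0 → best response Std-B.
VendorX against (Std-D, Std-D): payoffs 4, 8 → best response Std-C.
VendorX against (Std-D, Std-E): payoffs 2, 5 → best response Std-C.
VendorY against (Std-B, Std-D): payoffs 3, 11, 1 → best response Std-C.
VendorY against (Std-B, Std-E): payoffs 2, 3, 10 → best response Std-D.
VendorY against (Std-C, Std-D): payoffs 3, 6, 0 → best response Std-C.
VendorY against (Std-C, Std-E): payoffs 0, 12, 9 → best response Std-C.
VendorZ against (Std-B, Std-B): payoffs 4, 6 → best response Std-E.
VendorZ against (Std-B, Std-C): payoffs 10, 1 → best response Std-D.
VendorZ against (Std-B, Std-D): payoffs 2, 5 → best response Std-E.
VendorZ against (Std-C, Std-B): payoffs 6, 10 → best response Std-E.
VendorZ against (Std-C, Std-C): payoffs 12, 10 → best response Std-D.
VendorZ against (Std-C, Std-D): payoffs 10, 6 → best response Std-D.
Mutual best responses: (Std-C, Std-C, Std-D).

Pure NE: (Std-C, Std-C, Std-D)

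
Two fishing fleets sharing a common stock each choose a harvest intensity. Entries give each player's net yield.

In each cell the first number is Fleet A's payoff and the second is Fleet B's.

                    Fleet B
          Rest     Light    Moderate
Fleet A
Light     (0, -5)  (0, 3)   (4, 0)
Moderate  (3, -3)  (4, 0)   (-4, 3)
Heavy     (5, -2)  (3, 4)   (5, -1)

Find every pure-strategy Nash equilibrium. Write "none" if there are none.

No pure-strategy Nash equilibrium.

(Light, Rest): Fleet A can switch to Moderate (0 → 3). Not NE.
(Light, Light): Fleet A can switch to Moderate (0 → 4). Not NE.
(Light, Moderate): Fleet A can switch to Heavy (4 → 5). Not NE.
(Moderate, Rest): Fleet A can switch to Heavy (3 → 5). Not NE.
(Moderate, Light): Fleet B can switch to Moderate (0 → 3). Not NE.
(Moderate, Moderate): Fleet A can switch to Light (-4 → 4). Not NE.
(Heavy, Rest): Fleet B can switch to Light (-2 → 4). Not NE.
(Heavy, Light): Fleet A can switch to Moderate (3 → 4). Not NE.
(Heavy, Moderate): Fleet B can switch to Light (-1 → 4). Not NE.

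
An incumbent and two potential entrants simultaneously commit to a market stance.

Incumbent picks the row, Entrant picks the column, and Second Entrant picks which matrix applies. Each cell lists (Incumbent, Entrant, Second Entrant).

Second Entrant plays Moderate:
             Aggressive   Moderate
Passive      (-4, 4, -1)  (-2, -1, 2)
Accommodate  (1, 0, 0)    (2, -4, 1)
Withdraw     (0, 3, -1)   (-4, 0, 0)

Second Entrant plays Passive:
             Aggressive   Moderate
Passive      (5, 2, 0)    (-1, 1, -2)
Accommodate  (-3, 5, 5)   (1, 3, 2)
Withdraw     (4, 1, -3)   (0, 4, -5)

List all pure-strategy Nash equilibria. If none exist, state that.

Pure NE: (Passive, Aggressive, Passive)

(Passive, Aggressive, Moderate): Incumbent can switch to Accommodate (-4 → 1). Not NE.
(Passive, Aggressive, Passive): Incumbent gets 5, best alternative 4; Entrant gets 2, best alternative 1; Second Entrant gets 0, best alternative -1. No profitable deviation — NE.
(Passive, Moderate, Moderate): Incumbent can switch to Accommodate (-2 → 2). Not NE.
(Passive, Moderate, Passive): Incumbent can switch to Accommodate (-1 → 1). Not NE.
(Accommodate, Aggressive, Moderate): Second Entrant can switch to Passive (0 → 5). Not NE.
(Accommodate, Aggressive, Passive): Incumbent can switch to Passive (-3 → 5). Not NE.
(Accommodate, Moderate, Moderate): Entrant can switch to Aggressive (-4 → 0). Not NE.
(Accommodate, Moderate, Passive): Entrant can switch to Aggressive (3 → 5). Not NE.
(Withdraw, Aggressive, Moderate): Incumbent can switch to Accommodate (0 → 1). Not NE.
(Withdraw, Aggressive, Passive): Incumbent can switch to Passive (4 → 5). Not NE.
(Withdraw, Moderate, Moderate): Incumbent can switch to Passive (-4 → -2). Not NE.
(The remaining 1 profile has a profitable deviation by the same check.)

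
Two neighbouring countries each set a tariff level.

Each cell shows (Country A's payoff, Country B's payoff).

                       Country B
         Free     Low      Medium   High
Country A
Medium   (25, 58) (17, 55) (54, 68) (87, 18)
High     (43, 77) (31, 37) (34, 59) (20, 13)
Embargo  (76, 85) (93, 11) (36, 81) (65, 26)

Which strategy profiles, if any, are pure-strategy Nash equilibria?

(Medium, Medium) and (Embargo, Free)

Country A against Free: payoffs 25, 43, 76 → best response Embargo.
Country A against Low: payoffs 17, 31, 93 → best response Embargo.
Country A against Medium: payoffs 54, 34, 36 → best response Medium.
Country A against High: payoffs 87, 20, 65 → best response Medium.
Country B against Medium: payoffs 58, 55, 68, 18 → best response Medium.
Country B against High: payoffs 77, 37, 59, 13 → best response Free.
Country B against Embargo: payoffs 85, 11, 81, 26 → best response Free.
Mutual best responses: (Medium, Medium); (Embargo, Free).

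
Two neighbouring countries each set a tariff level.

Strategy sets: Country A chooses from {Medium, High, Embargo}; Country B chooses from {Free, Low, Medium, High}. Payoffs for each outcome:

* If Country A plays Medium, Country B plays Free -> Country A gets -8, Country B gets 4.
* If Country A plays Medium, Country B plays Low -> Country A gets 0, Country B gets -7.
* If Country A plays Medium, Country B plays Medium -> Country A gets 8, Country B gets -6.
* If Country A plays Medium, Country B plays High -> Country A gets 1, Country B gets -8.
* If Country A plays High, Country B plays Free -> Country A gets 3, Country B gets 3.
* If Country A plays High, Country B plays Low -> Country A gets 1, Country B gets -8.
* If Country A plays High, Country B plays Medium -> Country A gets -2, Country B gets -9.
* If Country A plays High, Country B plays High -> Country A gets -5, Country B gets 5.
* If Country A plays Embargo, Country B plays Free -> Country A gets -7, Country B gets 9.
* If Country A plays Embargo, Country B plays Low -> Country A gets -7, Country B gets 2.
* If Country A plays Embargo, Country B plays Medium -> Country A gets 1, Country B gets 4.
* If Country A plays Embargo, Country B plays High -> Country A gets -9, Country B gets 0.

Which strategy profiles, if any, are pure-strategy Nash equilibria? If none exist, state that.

No pure-strategy Nash equilibrium.

Country A against Free: payoffs -8, 3, -7 → best response High.
Country A against Low: payoffs 0, 1, -7 → best response High.
Country A against Medium: payoffs 8, -2, 1 → best response Medium.
Country A against High: payoffs 1, -5, -9 → best response Medium.
Country B against Medium: payoffs 4, -7, -6, -8 → best response Free.
Country B against High: payoffs 3, -8, -9, 5 → best response High.
Country B against Embargo: payoffs 9, 2, 4, 0 → best response Free.
No profile is a mutual best response for all players.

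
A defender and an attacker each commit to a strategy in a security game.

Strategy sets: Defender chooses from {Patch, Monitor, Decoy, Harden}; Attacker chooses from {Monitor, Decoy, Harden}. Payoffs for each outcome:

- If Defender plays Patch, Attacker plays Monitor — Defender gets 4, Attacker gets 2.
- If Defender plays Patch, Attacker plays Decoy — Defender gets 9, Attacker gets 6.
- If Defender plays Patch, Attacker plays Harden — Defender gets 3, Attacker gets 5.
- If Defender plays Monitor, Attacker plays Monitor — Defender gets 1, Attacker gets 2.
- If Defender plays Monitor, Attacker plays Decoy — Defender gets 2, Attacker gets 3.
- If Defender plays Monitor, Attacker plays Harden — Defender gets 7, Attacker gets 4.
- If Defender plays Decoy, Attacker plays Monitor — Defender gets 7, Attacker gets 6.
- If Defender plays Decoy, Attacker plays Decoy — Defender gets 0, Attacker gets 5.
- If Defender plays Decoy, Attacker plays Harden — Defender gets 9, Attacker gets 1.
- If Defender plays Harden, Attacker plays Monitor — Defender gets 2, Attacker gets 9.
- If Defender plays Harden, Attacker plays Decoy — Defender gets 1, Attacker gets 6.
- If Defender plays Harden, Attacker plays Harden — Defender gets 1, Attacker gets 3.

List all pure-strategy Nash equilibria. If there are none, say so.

Pure-strategy Nash equilibria: (Patch, Decoy); (Decoy, Monitor)

Defender against Monitor: payoffs 4, 1, 7, 2 → best response Decoy.
Defender against Decoy: payoffs 9, 2, 0, 1 → best response Patch.
Defender against Harden: payoffs 3, 7, 9, 1 → best response Decoy.
Attacker against Patch: payoffs 2, 6, 5 → best response Decoy.
Attacker against Monitor: payoffs 2, 3, 4 → best response Harden.
Attacker against Decoy: payoffs 6, 5, 1 → best response Monitor.
Attacker against Harden: payoffs 9, 6, 3 → best response Monitor.
Mutual best responses: (Patch, Decoy); (Decoy, Monitor).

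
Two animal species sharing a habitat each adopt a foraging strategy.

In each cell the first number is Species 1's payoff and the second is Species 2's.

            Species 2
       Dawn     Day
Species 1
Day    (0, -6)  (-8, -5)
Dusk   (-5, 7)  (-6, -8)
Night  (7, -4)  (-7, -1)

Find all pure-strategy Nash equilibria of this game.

Species 1 against Dawn: payoffs 0, -5, 7 → best response Night.
Species 1 against Day: payoffs -8, -6, -7 → best response Dusk.
Species 2 against Day: payoffs -6, -5 → best response Day.
Species 2 against Dusk: payoffs 7, -8 → best response Dawn.
Species 2 against Night: payoffs -4, -1 → best response Day.
No profile is a mutual best response for all players.

No pure-strategy Nash equilibrium.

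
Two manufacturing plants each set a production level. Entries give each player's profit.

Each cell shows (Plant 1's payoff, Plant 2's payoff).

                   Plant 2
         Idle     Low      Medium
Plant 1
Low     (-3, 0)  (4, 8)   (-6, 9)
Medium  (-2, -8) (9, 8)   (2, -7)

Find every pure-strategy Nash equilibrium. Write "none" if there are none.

(Medium, Low)

Plant 1 against Idle: payoffs -3, -2 → best response Medium.
Plant 1 against Low: payoffs 4, 9 → best response Medium.
Plant 1 against Medium: payoffs -6, 2 → best response Medium.
Plant 2 against Low: payoffs 0, 8, 9 → best response Medium.
Plant 2 against Medium: payoffs -8, 8, -7 → best response Low.
Mutual best responses: (Medium, Low).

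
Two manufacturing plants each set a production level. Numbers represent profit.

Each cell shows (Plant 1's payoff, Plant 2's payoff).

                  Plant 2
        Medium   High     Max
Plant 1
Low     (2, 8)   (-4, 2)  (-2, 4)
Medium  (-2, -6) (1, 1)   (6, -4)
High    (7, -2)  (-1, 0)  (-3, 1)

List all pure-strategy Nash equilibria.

Plant 1 against Medium: payoffs 2, -2, 7 → best response High.
Plant 1 against High: payoffs -4, 1, -1 → best response Medium.
Plant 1 against Max: payoffs -2, 6, -3 → best response Medium.
Plant 2 against Low: payoffs 8, 2, 4 → best response Medium.
Plant 2 against Medium: payoffs -6, 1, -4 → best response High.
Plant 2 against High: payoffs -2, 0, 1 → best response Max.
Mutual best responses: (Medium, High).

The unique pure-strategy Nash equilibrium is (Medium, High).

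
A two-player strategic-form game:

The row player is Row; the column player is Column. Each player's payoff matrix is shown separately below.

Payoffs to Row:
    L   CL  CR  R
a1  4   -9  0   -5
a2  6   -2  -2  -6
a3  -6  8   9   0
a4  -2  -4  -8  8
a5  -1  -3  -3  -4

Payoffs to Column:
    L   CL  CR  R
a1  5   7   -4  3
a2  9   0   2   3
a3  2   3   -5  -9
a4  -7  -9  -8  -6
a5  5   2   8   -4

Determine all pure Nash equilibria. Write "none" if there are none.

Pure-strategy Nash equilibria: (a2, L), (a3, CL), (a4, R)

(a1, L): Row can switch to a2 (4 → 6). Not NE.
(a1, CL): Row can switch to a2 (-9 → -2). Not NE.
(a1, CR): Row can switch to a3 (0 → 9). Not NE.
(a1, R): Row can switch to a3 (-5 → 0). Not NE.
(a2, L): Row gets 6, best alternative 4; Column gets 9, best alternative 3. No profitable deviation — NE.
(a2, CL): Row can switch to a3 (-2 → 8). Not NE.
(a2, CR): Row can switch to a1 (-2 → 0). Not NE.
(a2, R): Row can switch to a1 (-6 → -5). Not NE.
(a3, L): Row can switch to a1 (-6 → 4). Not NE.
(a3, CL): Row gets 8, best alternative -2; Column gets 3, best alternative 2. No profitable deviation — NE.
(a3, CR): Column can switch to L (-5 → 2). Not NE.
(a3, R): Row can switch to a4 (0 → 8). Not NE.
(a4, R): Row gets 8, best alternative 0; Column gets -6, best alternative -7. No profitable deviation — NE.
(The remaining 7 profiles each have a profitable deviation by the same check.)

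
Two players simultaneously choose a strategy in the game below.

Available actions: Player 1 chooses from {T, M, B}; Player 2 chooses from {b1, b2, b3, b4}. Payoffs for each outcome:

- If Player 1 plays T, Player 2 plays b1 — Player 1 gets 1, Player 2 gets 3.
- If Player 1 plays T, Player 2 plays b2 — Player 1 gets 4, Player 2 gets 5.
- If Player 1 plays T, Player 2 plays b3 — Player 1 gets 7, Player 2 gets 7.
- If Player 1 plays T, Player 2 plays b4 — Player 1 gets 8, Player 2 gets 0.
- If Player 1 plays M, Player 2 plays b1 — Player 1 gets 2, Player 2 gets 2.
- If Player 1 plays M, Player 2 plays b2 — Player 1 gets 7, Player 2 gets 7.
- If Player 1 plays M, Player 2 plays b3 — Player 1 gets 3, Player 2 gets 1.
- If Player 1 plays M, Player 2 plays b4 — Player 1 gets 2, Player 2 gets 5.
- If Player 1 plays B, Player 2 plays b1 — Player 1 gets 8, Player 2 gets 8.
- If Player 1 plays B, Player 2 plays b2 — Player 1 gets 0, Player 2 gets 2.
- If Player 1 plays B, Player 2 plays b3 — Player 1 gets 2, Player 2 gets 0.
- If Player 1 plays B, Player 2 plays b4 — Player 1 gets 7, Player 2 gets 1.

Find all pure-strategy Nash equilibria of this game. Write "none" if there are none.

(T, b1): Player 1 can switch to M (1 → 2). Not NE.
(T, b2): Player 1 can switch to M (4 → 7). Not NE.
(T, b3): Player 1 gets 7, best alternative 3; Player 2 gets 7, best alternative 5. No profitable deviation — NE.
(T, b4): Player 2 can switch to b1 (0 → 3). Not NE.
(M, b1): Player 1 can switch to B (2 → 8). Not NE.
(M, b2): Player 1 gets 7, best alternative 4; Player 2 gets 7, best alternative 5. No profitable deviation — NE.
(M, b3): Player 1 can switch to T (3 → 7). Not NE.
(M, b4): Player 1 can switch to T (2 → 8). Not NE.
(B, b1): Player 1 gets 8, best alternative 2; Player 2 gets 8, best alternative 2. No profitable deviation — NE.
(B, b2): Player 1 can switch to T (0 → 4). Not NE.
(B, b3): Player 1 can switch to T (2 → 7). Not NE.
(B, b4): Player 1 can switch to T (7 → 8). Not NE.

Pure-strategy Nash equilibria: (T, b3), (M, b2), (B, b1)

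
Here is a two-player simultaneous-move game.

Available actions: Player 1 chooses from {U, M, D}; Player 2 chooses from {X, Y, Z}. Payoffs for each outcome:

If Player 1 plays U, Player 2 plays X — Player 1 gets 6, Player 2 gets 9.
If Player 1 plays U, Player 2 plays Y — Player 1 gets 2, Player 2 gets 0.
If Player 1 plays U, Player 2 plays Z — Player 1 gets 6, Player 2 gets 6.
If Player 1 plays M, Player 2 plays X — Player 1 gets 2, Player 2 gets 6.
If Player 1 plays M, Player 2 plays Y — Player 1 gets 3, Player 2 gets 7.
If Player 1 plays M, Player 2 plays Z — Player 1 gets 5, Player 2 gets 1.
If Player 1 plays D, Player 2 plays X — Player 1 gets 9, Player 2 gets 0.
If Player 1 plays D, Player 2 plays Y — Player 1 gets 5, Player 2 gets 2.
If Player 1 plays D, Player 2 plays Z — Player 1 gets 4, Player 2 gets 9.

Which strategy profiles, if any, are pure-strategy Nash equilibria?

(U, X): Player 1 can switch to D (6 → 9). Not NE.
(U, Y): Player 1 can switch to M (2 → 3). Not NE.
(U, Z): Player 2 can switch to X (6 → 9). Not NE.
(M, X): Player 1 can switch to U (2 → 6). Not NE.
(M, Y): Player 1 can switch to D (3 → 5). Not NE.
(M, Z): Player 1 can switch to U (5 → 6). Not NE.
(D, X): Player 2 can switch to Y (0 → 2). Not NE.
(D, Y): Player 2 can switch to Z (2 → 9). Not NE.
(D, Z): Player 1 can switch to U (4 → 6). Not NE.

none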